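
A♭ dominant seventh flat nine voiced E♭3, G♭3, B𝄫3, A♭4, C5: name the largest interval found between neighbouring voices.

major seventh

Adjacent intervals: E♭3→G♭3 = minor third; G♭3→B𝄫3 = minor third; B𝄫3→A♭4 = major seventh; A♭4→C5 = major third.
The largest is B𝄫3 to A♭4, a major seventh (11 semitones).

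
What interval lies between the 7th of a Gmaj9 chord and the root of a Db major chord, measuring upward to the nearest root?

Gmaj9 has F# as its 7th, and Db major has Db as its root.
From F# to Db: 7 semitones over a sixth = diminished.

d6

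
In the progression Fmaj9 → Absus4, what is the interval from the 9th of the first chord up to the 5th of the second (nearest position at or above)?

minor sixth

Fmaj9 has G as its 9th, and Absus4 has Eb as its 5th.
G up to Eb is 8 semitones, a half step narrower than a major sixth, so the interval is minor.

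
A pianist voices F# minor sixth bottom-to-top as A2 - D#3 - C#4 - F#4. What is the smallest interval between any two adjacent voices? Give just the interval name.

perfect 4th

Adjacent intervals: A2→D#3 = augmented fourth; D#3→C#4 = minor seventh; C#4→F#4 = perfect fourth.
The smallest is C#4 to F#4, a perfect fourth (5 semitones).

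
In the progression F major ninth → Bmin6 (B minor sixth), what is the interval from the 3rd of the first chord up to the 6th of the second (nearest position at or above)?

F major ninth has A as its 3rd, and Bmin6 (B minor sixth) has G# as its 6th.
A up to G# spans 7 letter names and 11 semitones — a major seventh.

M7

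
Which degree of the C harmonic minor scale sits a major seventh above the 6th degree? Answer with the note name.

G

The scale is C D E♭ F G A♭ B.
The 6th degree is A♭; a major seventh above that is G — scale degree 5.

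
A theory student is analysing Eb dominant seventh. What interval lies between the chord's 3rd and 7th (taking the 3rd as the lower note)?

The chord tones of Eb7 are Eb G Bb Db.
3rd = G; 7th = Db.
G up to Db is 6 semitones, a half step narrower than a perfect fifth, so the interval is diminished.
That tritone between 3rd and 7th is what gives the dominant seventh its pull toward resolution.

diminished fifth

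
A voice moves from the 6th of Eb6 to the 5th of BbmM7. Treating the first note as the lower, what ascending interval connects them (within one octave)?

Eb6 has C as its 6th, and BbmM7 has F as its 5th.
From C to F is 5 semitones, exactly the perfect fourth.

P4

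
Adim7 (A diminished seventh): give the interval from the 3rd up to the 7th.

d5

The chord tones of A°7 (A diminished seventh) are A, C, Eb, Gb.
So we need the interval from C up to Gb.
5 letter names make it a fifth; at 6 semitones (a half step narrower than perfect) the quality is diminished.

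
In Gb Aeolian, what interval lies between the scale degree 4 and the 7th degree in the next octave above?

perfect 11th

The scale runs Gb Ab Bbb Cb Db Ebb Fb.
The scale degree 4 is Cb and the scale degree 7 (up an octave) is Fb.
Cb up to Fb spans 11 letter names and 17 semitones — a perfect eleventh.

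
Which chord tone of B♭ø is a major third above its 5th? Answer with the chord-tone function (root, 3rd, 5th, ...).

B♭ half-diminished seventh: B♭, D♭, F♭, A♭.
The 5th is F♭. A major third above F♭ is A♭.
A♭ is the chord's 7th.

7th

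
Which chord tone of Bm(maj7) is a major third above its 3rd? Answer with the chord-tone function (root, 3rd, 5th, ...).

5th

The chord tones of BmM7 (B minor-major seventh) are B D F# A#.
The 3rd is D. A major third above D is F#.
F# is the chord's 5th.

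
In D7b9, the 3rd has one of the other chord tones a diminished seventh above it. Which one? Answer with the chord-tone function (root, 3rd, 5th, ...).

9th

Spelling the chord: D–F#–A–C–Eb.
The 3rd is F#. A diminished seventh above F# is Eb.
Eb is the chord's 9th.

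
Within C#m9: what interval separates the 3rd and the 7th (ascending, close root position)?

Spelling the chord: C#-E-G#-B-D#.
That puts E below B.
Counting 5 letters and 7 half steps from E gives a perfect fifth.

P5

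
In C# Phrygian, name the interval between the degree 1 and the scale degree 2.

minor second

The scale runs C# D E F# G# A B.
That puts C# below D.
C# up to D is 1 semitone, a half step narrower than a major second, so the interval is minor.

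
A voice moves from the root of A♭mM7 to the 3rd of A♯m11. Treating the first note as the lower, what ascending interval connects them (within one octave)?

The root of A♭mM7 is A♭; the 3rd of A♯m11 is C♯.
A♭ up to C♯ is 5 semitones, a half step wider than a major third, so the interval is augmented.

augmented third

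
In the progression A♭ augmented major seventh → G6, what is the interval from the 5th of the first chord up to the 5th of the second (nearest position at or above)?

The 5th of A♭ augmented major seventh is E; the 5th of G6 is D.
From E to D: 10 semitones over a seventh = minor.

minor seventh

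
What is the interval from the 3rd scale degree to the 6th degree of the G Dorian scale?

augmented fourth

Spelling the G Dorian scale: G A B♭ C D E F.
The 3rd scale degree is B♭ and the 6th degree is E.
From B♭ to E: 6 semitones over a fourth = augmented.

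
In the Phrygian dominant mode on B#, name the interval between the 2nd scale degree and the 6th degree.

perfect 5th

B# phrygian dominant: B# C# D## E# F## G# A#.
So we need the interval from C# up to G#.
Counting 5 letters and 7 half steps from C# gives a perfect fifth.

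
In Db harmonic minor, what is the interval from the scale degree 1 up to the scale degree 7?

major seventh

Spelling Db harmonic minor: Db Eb Fb Gb Ab Bbb C.
Scale degree 1 = Db; scale degree 7 = C.
Counting 7 letters and 11 half steps from Db gives a major seventh.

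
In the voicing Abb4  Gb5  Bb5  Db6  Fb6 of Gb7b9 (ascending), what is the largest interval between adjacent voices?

Adjacent intervals: Abb4→Gb5 = major seventh; Gb5→Bb5 = major third; Bb5→Db6 = minor third; Db6→Fb6 = minor third.
The largest is Abb4 to Gb5, a major seventh (11 semitones).

major 7th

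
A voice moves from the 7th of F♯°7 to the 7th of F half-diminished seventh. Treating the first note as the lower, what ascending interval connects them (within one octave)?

The 7th of F♯°7 is E♭; the 7th of F half-diminished seventh is E♭.
E♭ up to E♭ spans 1 letter names and 0 semitones — a perfect unison.

perfect 1st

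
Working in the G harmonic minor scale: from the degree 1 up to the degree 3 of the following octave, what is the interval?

G harmonic minor: G A Bb C D Eb F#.
So we need the interval from G up to Bb.
10 letter names make it a tenth; at 15 semitones (a half step narrower than major) the quality is minor.

minor tenth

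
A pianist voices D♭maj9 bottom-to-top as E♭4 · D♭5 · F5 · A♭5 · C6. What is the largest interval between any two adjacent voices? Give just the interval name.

minor seventh

Adjacent intervals: E♭4→D♭5 = minor seventh; D♭5→F5 = major third; F5→A♭5 = minor third; A♭5→C6 = major third.
The largest is E♭4 to D♭5, a minor seventh (10 semitones).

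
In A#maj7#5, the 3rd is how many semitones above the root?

A#maj7#5 is spelled A# C## E## G##.
A# to C## is a major third: 4 semitones.

4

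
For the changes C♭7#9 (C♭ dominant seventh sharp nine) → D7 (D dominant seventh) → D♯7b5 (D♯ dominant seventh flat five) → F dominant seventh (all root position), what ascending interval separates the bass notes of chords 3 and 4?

The roots are D♯ and F.
D♯ up to F is 2 semitones, a whole step narrower than a major third, so the interval is diminished.

diminished third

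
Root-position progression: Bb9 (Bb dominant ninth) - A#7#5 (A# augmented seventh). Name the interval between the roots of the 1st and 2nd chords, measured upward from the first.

The roots are Bb and A#.
From Bb to A#: 12 semitones over a seventh = augmented.

augmented 7th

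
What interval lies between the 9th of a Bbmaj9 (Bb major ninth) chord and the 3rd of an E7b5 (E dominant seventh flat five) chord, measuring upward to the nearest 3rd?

augmented 5th

Bbmaj9 (Bb major ninth) has C as its 9th, and E7b5 (E dominant seventh flat five) has G# as its 3rd.
5 letter names make it a fifth; at 8 semitones (a half step wider than perfect) the quality is augmented.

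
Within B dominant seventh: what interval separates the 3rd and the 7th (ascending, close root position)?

The chord tones of B7 (B dominant seventh) are B, D♯, F♯, A.
That puts D♯ below A.
From D♯ to A: 6 semitones over a fifth = diminished.

diminished fifth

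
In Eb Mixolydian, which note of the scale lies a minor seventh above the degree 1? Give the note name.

Db

The scale is Eb F G Ab Bb C Db.
The degree 1 is Eb; a minor seventh above that is Db — scale degree 7.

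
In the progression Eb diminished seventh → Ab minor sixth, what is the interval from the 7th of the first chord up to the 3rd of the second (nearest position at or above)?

major seventh

Eb diminished seventh has Dbb as its 7th, and Ab minor sixth has Cb as its 3rd.
Dbb up to Cb spans 7 letter names and 11 semitones — a major seventh.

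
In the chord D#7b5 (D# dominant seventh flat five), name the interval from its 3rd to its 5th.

diminished third

D#7b5 is spelled D#–F##–A–C#.
The 3rd is F## and the 5th is A.
From F## to A: 2 semitones over a third = diminished.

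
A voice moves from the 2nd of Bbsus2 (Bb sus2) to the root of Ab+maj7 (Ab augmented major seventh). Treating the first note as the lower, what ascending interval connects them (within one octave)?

Bbsus2 (Bb sus2) has C as its 2nd, and Ab+maj7 (Ab augmented major seventh) has Ab as its root.
C up to Ab is 8 semitones, a half step narrower than a major sixth, so the interval is minor.

minor sixth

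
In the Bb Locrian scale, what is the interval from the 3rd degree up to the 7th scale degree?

The scale runs Bb Cb Db Eb Fb Gb Ab.
That puts Db below Ab.
Db up to Ab spans 5 letter names and 7 semitones — a perfect fifth.

P5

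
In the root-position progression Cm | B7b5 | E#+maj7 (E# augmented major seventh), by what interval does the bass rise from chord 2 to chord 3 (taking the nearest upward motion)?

The roots are B and E#.
4 letter names make it a fourth; at 6 semitones (a half step wider than perfect) the quality is augmented.

augmented fourth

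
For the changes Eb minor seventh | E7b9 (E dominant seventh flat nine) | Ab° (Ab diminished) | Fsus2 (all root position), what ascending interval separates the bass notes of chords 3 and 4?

The roots are Ab and F.
Counting 6 letters and 9 half steps from Ab gives a major sixth.

major 6th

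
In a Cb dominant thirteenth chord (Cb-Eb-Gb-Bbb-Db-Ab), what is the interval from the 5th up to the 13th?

major ninth

The 5th is Gb and the 13th is Ab.
From Gb to Ab is 14 semitones, exactly the major ninth.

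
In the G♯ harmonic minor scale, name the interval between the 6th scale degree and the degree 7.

Spelling the G♯ harmonic minor scale: G♯ A♯ B C♯ D♯ E F𝄪.
6th scale degree = E; 7th degree = F𝄪.
2 letter names make it a second; at 3 semitones (a half step wider than major) the quality is augmented.

augmented second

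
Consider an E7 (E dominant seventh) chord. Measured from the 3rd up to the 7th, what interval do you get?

d5

The chord tones of E dominant seventh are E, G♯, B, D.
So we need the interval from G♯ up to D.
5 letter names make it a fifth; at 6 semitones (a half step narrower than perfect) the quality is diminished.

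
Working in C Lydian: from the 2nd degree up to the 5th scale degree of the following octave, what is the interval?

Spelling C Lydian: C D E F# G A B.
The 2nd degree is D and the degree 5 (up an octave) is G.
D up to G spans 11 letter names and 17 semitones — a perfect eleventh.

perfect eleventh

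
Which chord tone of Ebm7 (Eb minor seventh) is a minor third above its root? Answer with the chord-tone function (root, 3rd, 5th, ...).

Eb minor seventh is spelled Eb–Gb–Bb–Db.
The root is Eb. A minor third above Eb is Gb.
Gb is the chord's 3rd.

3rd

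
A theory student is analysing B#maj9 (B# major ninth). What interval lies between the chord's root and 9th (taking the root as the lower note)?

Spelling the chord: B# D## F## A## C##.
The root is B# and the 9th is C##.
Counting 9 letters and 14 half steps from B# gives a major ninth.

major ninth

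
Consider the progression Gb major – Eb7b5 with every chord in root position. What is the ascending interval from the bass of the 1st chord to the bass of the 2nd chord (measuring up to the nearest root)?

M6

The roots are Gb and Eb.
From Gb to Eb is 9 semitones, exactly the major sixth.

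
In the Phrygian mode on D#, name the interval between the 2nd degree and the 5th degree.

The scale runs D# E F# G# A# B C#.
2nd degree = E; degree 5 = A#.
E up to A# is 6 semitones, a half step wider than a perfect fourth, so the interval is augmented.

augmented fourth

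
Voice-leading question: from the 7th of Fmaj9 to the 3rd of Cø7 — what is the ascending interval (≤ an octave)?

diminished octave

The 7th of Fmaj9 is E; the 3rd of Cø7 is E♭.
8 letter names make it an octave; at 11 semitones (a half step narrower than perfect) the quality is diminished.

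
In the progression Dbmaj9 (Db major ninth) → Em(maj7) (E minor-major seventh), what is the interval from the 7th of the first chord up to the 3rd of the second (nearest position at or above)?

perfect fifth

The 7th of Dbmaj9 (Db major ninth) is C; the 3rd of Em(maj7) (E minor-major seventh) is G.
From C to G is 7 semitones, exactly the perfect fifth.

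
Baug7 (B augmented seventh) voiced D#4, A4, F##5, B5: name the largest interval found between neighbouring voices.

A6

Adjacent intervals: D#4→A4 = diminished fifth; A4→F##5 = augmented sixth; F##5→B5 = diminished fourth.
The largest is A4 to F##5, an augmented sixth (10 semitones).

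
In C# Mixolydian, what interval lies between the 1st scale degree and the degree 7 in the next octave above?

The scale runs C# D# E# F# G# A# B.
So we need the interval from C# up to B.
14 letter names make it a fourteenth; at 22 semitones (a half step narrower than major) the quality is minor.

m14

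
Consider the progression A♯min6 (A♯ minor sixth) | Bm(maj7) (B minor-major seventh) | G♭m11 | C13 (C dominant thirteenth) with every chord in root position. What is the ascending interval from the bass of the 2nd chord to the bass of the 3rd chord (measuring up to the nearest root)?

d6

The roots are B and G♭.
B up to G♭ is 7 semitones, a whole step narrower than a major sixth, so the interval is diminished.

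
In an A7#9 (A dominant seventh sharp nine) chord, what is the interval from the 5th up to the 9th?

augmented 5th

Spelling the chord: A–C#–E–G–B#.
5th = E; 9th = B#.
5 letter names make it a fifth; at 8 semitones (a half step wider than perfect) the quality is augmented.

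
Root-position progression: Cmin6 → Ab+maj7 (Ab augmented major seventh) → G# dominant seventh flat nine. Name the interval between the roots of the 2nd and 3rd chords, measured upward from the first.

The roots are Ab and G#.
From Ab to G#: 12 semitones over a seventh = augmented.

augmented 7th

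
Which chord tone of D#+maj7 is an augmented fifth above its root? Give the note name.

A##

D# augmented major seventh: D# F## A## C##.
The root is D#. An augmented fifth above D# is A##.
A## is the chord's 5th.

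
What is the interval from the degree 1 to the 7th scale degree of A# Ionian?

M7

Spelling A# Ionian: A# B# C## D# E# F## G##.
That puts A# below G##.
A# up to G## spans 7 letter names and 11 semitones — a major seventh.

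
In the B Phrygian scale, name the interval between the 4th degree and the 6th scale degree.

minor third

Spelling the B Phrygian scale: B C D E F♯ G A.
The 4th degree is E and the scale degree 6 is G.
E up to G is 3 semitones, a half step narrower than a major third, so the interval is minor.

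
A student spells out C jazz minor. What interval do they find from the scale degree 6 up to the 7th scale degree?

The scale runs C D Eb F G A B.
Scale degree 6 = A; degree 7 = B.
A up to B spans 2 letter names and 2 semitones — a major second.

major 2nd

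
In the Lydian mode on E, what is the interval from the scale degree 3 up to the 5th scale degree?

Spelling the Lydian mode on E: E F♯ G♯ A♯ B C♯ D♯.
So we need the interval from G♯ up to B.
From G♯ to B: 3 semitones over a third = minor.

minor 3rd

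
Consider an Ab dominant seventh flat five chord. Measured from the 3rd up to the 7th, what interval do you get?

The chord tones of Ab7b5 (Ab dominant seventh flat five) are Ab C Ebb Gb.
3rd = C; 7th = Gb.
From C to Gb: 6 semitones over a fifth = diminished.
That tritone between 3rd and 7th is what gives the dominant seventh its pull toward resolution.

d5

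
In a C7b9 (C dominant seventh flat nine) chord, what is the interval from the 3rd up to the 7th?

C7b9: C, E, G, Bb, Db.
That puts E below Bb.
From E to Bb: 6 semitones over a fifth = diminished.

diminished fifth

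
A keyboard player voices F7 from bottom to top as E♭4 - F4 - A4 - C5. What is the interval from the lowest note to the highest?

major sixth

The outer voices are E♭4 and C5.
Counting 6 letters and 9 half steps from E♭ gives a major sixth.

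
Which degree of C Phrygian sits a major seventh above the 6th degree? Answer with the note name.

The scale is C Db Eb F G Ab Bb.
The 6th degree is Ab; a major seventh above that is G — scale degree 5.

G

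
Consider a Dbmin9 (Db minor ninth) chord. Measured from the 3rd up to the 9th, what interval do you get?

Dbm9 is spelled Db, Fb, Ab, Cb, Eb.
3rd = Fb; 9th = Eb.
Counting 7 letters and 11 half steps from Fb gives a major seventh.

M7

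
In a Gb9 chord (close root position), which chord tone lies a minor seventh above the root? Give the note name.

Fb

Spelling the chord: Gb Bb Db Fb Ab.
The root is Gb. A minor seventh above Gb is Fb.
Fb is the chord's 7th.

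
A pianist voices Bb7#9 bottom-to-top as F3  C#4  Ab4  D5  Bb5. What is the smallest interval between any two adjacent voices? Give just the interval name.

augmented fourth

Adjacent intervals: F3→C#4 = augmented fifth; C#4→Ab4 = diminished sixth; Ab4→D5 = augmented fourth; D5→Bb5 = minor sixth.
The smallest is Ab4 to D5, an augmented fourth (6 semitones).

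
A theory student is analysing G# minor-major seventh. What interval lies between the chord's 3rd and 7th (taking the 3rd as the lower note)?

G#mM7 (G# minor-major seventh): G#–B–D#–F##.
The 3rd is B and the 7th is F##.
B up to F## is 8 semitones, a half step wider than a perfect fifth, so the interval is augmented.

augmented fifth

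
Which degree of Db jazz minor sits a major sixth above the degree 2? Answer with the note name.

The scale is Db Eb Fb Gb Ab Bb C.
The degree 2 is Eb; a major sixth above that is C — scale degree 7.

C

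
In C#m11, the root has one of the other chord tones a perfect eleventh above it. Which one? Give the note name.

Spelling the chord: C#-E-G#-B-D#-F#.
The root is C#. A perfect eleventh above C# is F#.
F# is the chord's 11th.

F#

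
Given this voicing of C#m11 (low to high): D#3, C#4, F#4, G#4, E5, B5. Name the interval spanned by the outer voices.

minor 20th

The outer voices are D#3 and B5.
20 letter names make it a 20th; at 32 semitones (a half step narrower than major) the quality is minor.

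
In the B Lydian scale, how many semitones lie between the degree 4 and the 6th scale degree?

The scale is B C# D# E# F# G# A#.
E# up to G# is a minor third — 3 semitones.

3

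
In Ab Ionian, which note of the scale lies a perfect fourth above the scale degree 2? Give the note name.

Eb

The scale is Ab Bb C Db Eb F G.
The scale degree 2 is Bb; a perfect fourth above that is Eb — scale degree 5.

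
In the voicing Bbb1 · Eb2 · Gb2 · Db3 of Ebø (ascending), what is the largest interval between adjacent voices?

Adjacent intervals: Bbb1→Eb2 = augmented fourth; Eb2→Gb2 = minor third; Gb2→Db3 = perfect fifth.
The largest is Gb2 to Db3, a perfect fifth (7 semitones).

perfect fifth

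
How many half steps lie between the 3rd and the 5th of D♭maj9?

3

D♭maj9 is spelled D♭-F-A♭-C-E♭.
F to A♭ is a minor third: 3 semitones.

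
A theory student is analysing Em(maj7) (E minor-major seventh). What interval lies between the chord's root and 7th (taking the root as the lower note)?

E minor-major seventh: E G B D♯.
Root = E; 7th = D♯.
E up to D♯ spans 7 letter names and 11 semitones — a major seventh.

major seventh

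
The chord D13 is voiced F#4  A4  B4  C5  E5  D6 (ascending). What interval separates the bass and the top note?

minor thirteenth

The outer voices are F#4 and D6.
F# up to D is 20 semitones, a half step narrower than a major thirteenth, so the interval is minor.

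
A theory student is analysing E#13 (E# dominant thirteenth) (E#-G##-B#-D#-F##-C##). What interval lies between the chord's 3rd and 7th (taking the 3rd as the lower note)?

d5

3rd = G##; 7th = D#.
From G## to D#: 6 semitones over a fifth = diminished.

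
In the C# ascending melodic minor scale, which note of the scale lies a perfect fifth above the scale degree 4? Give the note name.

C#

The scale is C# D# E F# G# A# B#.
The scale degree 4 is F#; a perfect fifth above that is C# — scale degree 1.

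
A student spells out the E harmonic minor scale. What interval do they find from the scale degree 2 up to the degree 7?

M6

E harmonic minor: E F# G A B C D#.
That puts F# below D#.
F# up to D# spans 6 letter names and 9 semitones — a major sixth.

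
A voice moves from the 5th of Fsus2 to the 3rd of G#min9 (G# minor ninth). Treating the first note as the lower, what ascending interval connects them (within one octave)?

major seventh

Fsus2 has C as its 5th, and G#min9 (G# minor ninth) has B as its 3rd.
Counting 7 letters and 11 half steps from C gives a major seventh.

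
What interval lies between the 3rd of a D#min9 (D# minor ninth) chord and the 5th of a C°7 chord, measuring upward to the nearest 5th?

d2

D#min9 (D# minor ninth) has F# as its 3rd, and C°7 has Gb as its 5th.
F# up to Gb is 0 semitones, a whole step narrower than a major second, so the interval is diminished.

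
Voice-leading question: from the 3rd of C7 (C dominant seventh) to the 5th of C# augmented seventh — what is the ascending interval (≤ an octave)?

The 3rd of C7 (C dominant seventh) is E; the 5th of C# augmented seventh is G##.
3 letter names make it a third; at 5 semitones (a half step wider than major) the quality is augmented.

A3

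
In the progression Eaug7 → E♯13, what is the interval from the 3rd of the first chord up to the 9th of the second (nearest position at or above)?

Eaug7 has G♯ as its 3rd, and E♯13 has F𝄪 as its 9th.
From G♯ to F𝄪 is 11 semitones, exactly the major seventh.

major seventh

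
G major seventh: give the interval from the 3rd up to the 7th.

Spelling the chord: G B D F♯.
The 3rd is B and the 7th is F♯.
B up to F♯ spans 5 letter names and 7 semitones — a perfect fifth.

perfect fifth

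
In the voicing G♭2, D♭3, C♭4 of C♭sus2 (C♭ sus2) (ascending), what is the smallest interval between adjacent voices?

perfect 5th

Adjacent intervals: G♭2→D♭3 = perfect fifth; D♭3→C♭4 = minor seventh.
The smallest is G♭2 to D♭3, a perfect fifth (7 semitones).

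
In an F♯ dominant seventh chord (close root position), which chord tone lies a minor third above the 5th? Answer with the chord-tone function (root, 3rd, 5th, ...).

7th

The chord tones of F♯ dominant seventh are F♯, A♯, C♯, E.
The 5th is C♯. A minor third above C♯ is E.
E is the chord's 7th.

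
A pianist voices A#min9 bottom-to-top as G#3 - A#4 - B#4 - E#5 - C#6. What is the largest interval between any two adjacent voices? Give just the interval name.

Adjacent intervals: G#3→A#4 = major ninth; A#4→B#4 = major second; B#4→E#5 = perfect fourth; E#5→C#6 = minor sixth.
The largest is G#3 to A#4, a major ninth (14 semitones).

major 9th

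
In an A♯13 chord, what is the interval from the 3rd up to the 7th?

The chord tones of A♯13 are A♯, C𝄪, E♯, G♯, B♯, F𝄪.
So we need the interval from C𝄪 up to G♯.
5 letter names make it a fifth; at 6 semitones (a half step narrower than perfect) the quality is diminished.

diminished fifth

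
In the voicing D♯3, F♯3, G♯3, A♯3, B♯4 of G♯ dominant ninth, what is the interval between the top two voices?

major ninth

Those voices are A♯3 and B♯4.
From A♯ to B♯ is 14 semitones, exactly the major ninth.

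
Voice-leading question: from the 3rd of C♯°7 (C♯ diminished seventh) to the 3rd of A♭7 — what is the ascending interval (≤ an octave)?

The 3rd of C♯°7 (C♯ diminished seventh) is E; the 3rd of A♭7 is C.
6 letter names make it a sixth; at 8 semitones (a half step narrower than major) the quality is minor.

minor sixth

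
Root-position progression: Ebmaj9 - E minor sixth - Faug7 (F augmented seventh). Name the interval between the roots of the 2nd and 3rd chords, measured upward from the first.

m2

The roots are E and F.
From E to F: 1 semitone over a second = minor.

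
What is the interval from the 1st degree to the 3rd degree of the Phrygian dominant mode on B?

Spelling the Phrygian dominant mode on B: B C D♯ E F♯ G A.
That puts B below D♯.
From B to D♯ is 4 semitones, exactly the major third.

major third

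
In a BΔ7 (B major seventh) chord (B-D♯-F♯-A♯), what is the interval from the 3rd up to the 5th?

The 3rd is D♯ and the 5th is F♯.
D♯ up to F♯ is 3 semitones, a half step narrower than a major third, so the interval is minor.

minor third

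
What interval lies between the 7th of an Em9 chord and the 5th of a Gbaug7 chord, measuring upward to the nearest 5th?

Em9 has D as its 7th, and Gbaug7 has D as its 5th.
D up to D spans 1 letter names and 0 semitones — a perfect unison.

perfect unison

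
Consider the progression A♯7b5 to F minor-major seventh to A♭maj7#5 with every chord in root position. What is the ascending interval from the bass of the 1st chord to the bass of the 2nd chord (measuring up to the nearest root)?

The roots are A♯ and F.
From A♯ to F: 7 semitones over a sixth = diminished.

diminished 6th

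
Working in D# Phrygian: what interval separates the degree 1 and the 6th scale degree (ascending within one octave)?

m6

Spelling D# Phrygian: D# E F# G# A# B C#.
The degree 1 is D# and the 6th scale degree is B.
From D# to B: 8 semitones over a sixth = minor.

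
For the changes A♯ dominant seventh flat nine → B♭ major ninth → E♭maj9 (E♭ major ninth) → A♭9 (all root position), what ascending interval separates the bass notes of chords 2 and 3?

P4

The roots are B♭ and E♭.
B♭ up to E♭ spans 4 letter names and 5 semitones — a perfect fourth.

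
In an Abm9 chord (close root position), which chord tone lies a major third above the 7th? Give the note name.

Bb

Abmin9 is spelled Ab–Cb–Eb–Gb–Bb.
The 7th is Gb. A major third above Gb is Bb.
Bb is the chord's 9th.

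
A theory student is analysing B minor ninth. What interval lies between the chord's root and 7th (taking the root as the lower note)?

minor seventh

Spelling the chord: B D F# A C#.
The root is B and the 7th is A.
From B to A: 10 semitones over a seventh = minor.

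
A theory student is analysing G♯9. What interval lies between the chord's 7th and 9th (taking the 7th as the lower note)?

major third

The chord tones of G♯ dominant ninth are G♯-B♯-D♯-F♯-A♯.
7th = F♯; 9th = A♯.
From F♯ to A♯ is 4 semitones, exactly the major third.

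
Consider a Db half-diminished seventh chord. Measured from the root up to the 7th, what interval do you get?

m7

Dbø is spelled Db, Fb, Abb, Cb.
Root = Db; 7th = Cb.
7 letter names make it a seventh; at 10 semitones (a half step narrower than major) the quality is minor.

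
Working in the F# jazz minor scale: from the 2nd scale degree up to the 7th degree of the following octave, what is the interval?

F# melodic minor: F# G# A B C# D# E#.
That puts G# below E#.
G# up to E# spans 13 letter names and 21 semitones — a major thirteenth.

major thirteenth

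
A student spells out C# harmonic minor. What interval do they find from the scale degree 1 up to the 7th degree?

C# harmonic minor: C# D# E F# G# A B#.
So we need the interval from C# up to B#.
C# up to B# spans 7 letter names and 11 semitones — a major seventh.

major 7th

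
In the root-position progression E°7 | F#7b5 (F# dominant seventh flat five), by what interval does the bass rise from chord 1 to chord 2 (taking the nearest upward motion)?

M2

The roots are E and F#.
From E to F# is 2 semitones, exactly the major second.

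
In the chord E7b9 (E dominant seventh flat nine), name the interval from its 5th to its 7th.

minor third

E dominant seventh flat nine is spelled E–G#–B–D–F.
The 5th is B and the 7th is D.
3 letter names make it a third; at 3 semitones (a half step narrower than major) the quality is minor.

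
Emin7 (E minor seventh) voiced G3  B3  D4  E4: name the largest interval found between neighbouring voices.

Adjacent intervals: G3→B3 = major third; B3→D4 = minor third; D4→E4 = major second.
The largest is G3 to B3, a major third (4 semitones).

major third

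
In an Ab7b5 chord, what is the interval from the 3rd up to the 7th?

diminished fifth

Ab7b5: Ab C Ebb Gb.
The 3rd is C and the 7th is Gb.
5 letter names make it a fifth; at 6 semitones (a half step narrower than perfect) the quality is diminished.
That tritone between 3rd and 7th is what gives the dominant seventh its pull toward resolution.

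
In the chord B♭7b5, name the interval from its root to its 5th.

diminished 5th

Spelling the chord: B♭, D, F♭, A♭.
The root is B♭ and the 5th is F♭.
B♭ up to F♭ is 6 semitones, a half step narrower than a perfect fifth, so the interval is diminished.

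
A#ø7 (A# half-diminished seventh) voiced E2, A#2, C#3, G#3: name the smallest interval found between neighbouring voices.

Adjacent intervals: E2→A#2 = augmented fourth; A#2→C#3 = minor third; C#3→G#3 = perfect fifth.
The smallest is A#2 to C#3, a minor third (3 semitones).

m3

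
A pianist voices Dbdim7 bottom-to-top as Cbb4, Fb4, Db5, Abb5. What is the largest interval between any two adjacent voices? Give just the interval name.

M6

Adjacent intervals: Cbb4→Fb4 = augmented fourth; Fb4→Db5 = major sixth; Db5→Abb5 = diminished fifth.
The largest is Fb4 to Db5, a major sixth (9 semitones).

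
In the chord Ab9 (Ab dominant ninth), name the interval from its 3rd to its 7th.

diminished 5th

The chord tones of Ab9 are Ab-C-Eb-Gb-Bb.
That puts C below Gb.
From C to Gb: 6 semitones over a fifth = diminished.
That tritone between 3rd and 7th is what gives the dominant seventh its pull toward resolution.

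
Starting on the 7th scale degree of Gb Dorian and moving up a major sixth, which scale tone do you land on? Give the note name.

Db

The scale is Gb Ab Bbb Cb Db Eb Fb.
The 7th scale degree is Fb; a major sixth above that is Db — scale degree 5.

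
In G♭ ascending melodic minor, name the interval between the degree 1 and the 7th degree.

major seventh

Spelling G♭ ascending melodic minor: G♭ A♭ B𝄫 C♭ D♭ E♭ F.
The degree 1 is G♭ and the 7th degree is F.
G♭ up to F spans 7 letter names and 11 semitones — a major seventh.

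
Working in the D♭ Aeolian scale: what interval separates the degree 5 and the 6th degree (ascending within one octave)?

Spelling the D♭ Aeolian scale: D♭ E♭ F♭ G♭ A♭ B𝄫 C♭.
So we need the interval from A♭ up to B𝄫.
2 letter names make it a second; at 1 semitone (a half step narrower than major) the quality is minor.

minor second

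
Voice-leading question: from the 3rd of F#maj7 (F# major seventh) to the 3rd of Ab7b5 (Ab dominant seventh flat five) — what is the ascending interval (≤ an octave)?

d3

F#maj7 (F# major seventh) has A# as its 3rd, and Ab7b5 (Ab dominant seventh flat five) has C as its 3rd.
3 letter names make it a third; at 2 semitones (a whole step narrower than major) the quality is diminished.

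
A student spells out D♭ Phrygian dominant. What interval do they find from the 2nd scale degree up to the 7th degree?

D♭ phrygian dominant: D♭ E𝄫 F G♭ A♭ B𝄫 C♭.
The 2nd scale degree is E𝄫 and the 7th degree is C♭.
E𝄫 up to C♭ spans 6 letter names and 9 semitones — a major sixth.

major 6th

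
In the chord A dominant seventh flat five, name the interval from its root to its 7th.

The chord tones of A7b5 (A dominant seventh flat five) are A-C#-Eb-G.
Root = A; 7th = G.
From A to G: 10 semitones over a seventh = minor.

minor seventh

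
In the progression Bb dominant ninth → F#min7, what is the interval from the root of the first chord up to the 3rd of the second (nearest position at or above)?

major seventh

Bb dominant ninth has Bb as its root, and F#min7 has A as its 3rd.
From Bb to A is 11 semitones, exactly the major seventh.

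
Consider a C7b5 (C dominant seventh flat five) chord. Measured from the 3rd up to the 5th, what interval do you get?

C dominant seventh flat five: C E Gb Bb.
3rd = E; 5th = Gb.
From E to Gb: 2 semitones over a third = diminished.

diminished third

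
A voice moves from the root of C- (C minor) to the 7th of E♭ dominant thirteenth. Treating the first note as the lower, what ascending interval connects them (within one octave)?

The root of C- (C minor) is C; the 7th of E♭ dominant thirteenth is D♭.
From C to D♭: 1 semitone over a second = minor.

minor 2nd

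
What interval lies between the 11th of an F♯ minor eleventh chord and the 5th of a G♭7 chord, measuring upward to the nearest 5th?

The 11th of F♯ minor eleventh is B; the 5th of G♭7 is D♭.
B up to D♭ is 2 semitones, a whole step narrower than a major third, so the interval is diminished.

diminished third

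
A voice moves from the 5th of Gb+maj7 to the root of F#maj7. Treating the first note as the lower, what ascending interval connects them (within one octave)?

The 5th of Gb+maj7 is D; the root of F#maj7 is F#.
D up to F# spans 3 letter names and 4 semitones — a major third.

major third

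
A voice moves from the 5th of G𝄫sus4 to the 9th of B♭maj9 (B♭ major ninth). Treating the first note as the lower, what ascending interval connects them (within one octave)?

G𝄫sus4 has D𝄫 as its 5th, and B♭maj9 (B♭ major ninth) has C as its 9th.
D𝄫 up to C is 12 semitones, a half step wider than a major seventh, so the interval is augmented.

augmented seventh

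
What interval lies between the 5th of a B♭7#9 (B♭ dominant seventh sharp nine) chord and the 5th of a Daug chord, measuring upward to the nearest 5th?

augmented third

The 5th of B♭7#9 (B♭ dominant seventh sharp nine) is F; the 5th of Daug is A♯.
F up to A♯ is 5 semitones, a half step wider than a major third, so the interval is augmented.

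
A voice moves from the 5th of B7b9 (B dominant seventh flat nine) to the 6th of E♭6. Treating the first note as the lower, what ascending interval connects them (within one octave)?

The 5th of B7b9 (B dominant seventh flat nine) is F♯; the 6th of E♭6 is C.
From F♯ to C: 6 semitones over a fifth = diminished.

d5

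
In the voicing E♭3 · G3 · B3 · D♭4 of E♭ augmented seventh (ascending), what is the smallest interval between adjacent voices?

diminished third

Adjacent intervals: E♭3→G3 = major third; G3→B3 = major third; B3→D♭4 = diminished third.
The smallest is B3 to D♭4, a diminished third (2 semitones).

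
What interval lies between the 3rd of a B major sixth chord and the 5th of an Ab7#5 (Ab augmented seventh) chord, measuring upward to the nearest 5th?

B major sixth has D# as its 3rd, and Ab7#5 (Ab augmented seventh) has E as its 5th.
From D# to E: 1 semitone over a second = minor.

minor second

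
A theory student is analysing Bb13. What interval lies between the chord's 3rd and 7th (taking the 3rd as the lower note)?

Bb13 (Bb dominant thirteenth): Bb, D, F, Ab, C, G.
3rd = D; 7th = Ab.
5 letter names make it a fifth; at 6 semitones (a half step narrower than perfect) the quality is diminished.
That tritone between 3rd and 7th is what gives the dominant seventh its pull toward resolution.

diminished 5th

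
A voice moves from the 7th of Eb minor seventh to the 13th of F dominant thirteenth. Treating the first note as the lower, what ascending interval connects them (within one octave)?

Eb minor seventh has Db as its 7th, and F dominant thirteenth has D as its 13th.
1 letter names make it a unison; at 1 semitone (a half step wider than perfect) the quality is augmented.

augmented unison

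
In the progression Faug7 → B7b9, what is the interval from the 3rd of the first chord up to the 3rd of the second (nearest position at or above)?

The 3rd of Faug7 is A; the 3rd of B7b9 is D♯.
From A to D♯: 6 semitones over a fourth = augmented.

augmented 4th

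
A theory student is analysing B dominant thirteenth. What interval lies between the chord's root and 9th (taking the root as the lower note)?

B13 (B dominant thirteenth) is spelled B–D#–F#–A–C#–G#.
Root = B; 9th = C#.
B up to C# spans 9 letter names and 14 semitones — a major ninth.

major ninth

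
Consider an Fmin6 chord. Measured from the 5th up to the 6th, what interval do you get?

major 2nd

F minor sixth is spelled F, Ab, C, D.
That puts C below D.
From C to D is 2 semitones, exactly the major second.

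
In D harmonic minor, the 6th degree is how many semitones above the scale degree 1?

The scale is D E F G A B♭ C♯.
D up to B♭ is a minor sixth — 8 semitones.

8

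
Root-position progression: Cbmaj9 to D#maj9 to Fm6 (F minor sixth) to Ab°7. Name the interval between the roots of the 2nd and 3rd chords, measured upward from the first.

d3

The roots are D# and F.
From D# to F: 2 semitones over a third = diminished.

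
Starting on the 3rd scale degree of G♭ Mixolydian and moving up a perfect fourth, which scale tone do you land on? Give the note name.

Eb

The scale is G♭ A♭ B♭ C♭ D♭ E♭ F♭.
The 3rd scale degree is B♭; a perfect fourth above that is E♭ — scale degree 6.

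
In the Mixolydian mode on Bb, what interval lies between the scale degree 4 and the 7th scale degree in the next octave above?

Spelling the Mixolydian mode on Bb: Bb C D Eb F G Ab.
So we need the interval from Eb up to Ab.
From Eb to Ab is 17 semitones, exactly the perfect eleventh.

perfect eleventh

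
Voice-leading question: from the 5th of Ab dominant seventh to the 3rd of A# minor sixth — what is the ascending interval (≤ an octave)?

augmented sixth

Ab dominant seventh has Eb as its 5th, and A# minor sixth has C# as its 3rd.
6 letter names make it a sixth; at 10 semitones (a half step wider than major) the quality is augmented.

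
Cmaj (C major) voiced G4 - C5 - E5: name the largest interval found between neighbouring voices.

perfect 4th

Adjacent intervals: G4→C5 = perfect fourth; C5→E5 = major third.
The largest is G4 to C5, a perfect fourth (5 semitones).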